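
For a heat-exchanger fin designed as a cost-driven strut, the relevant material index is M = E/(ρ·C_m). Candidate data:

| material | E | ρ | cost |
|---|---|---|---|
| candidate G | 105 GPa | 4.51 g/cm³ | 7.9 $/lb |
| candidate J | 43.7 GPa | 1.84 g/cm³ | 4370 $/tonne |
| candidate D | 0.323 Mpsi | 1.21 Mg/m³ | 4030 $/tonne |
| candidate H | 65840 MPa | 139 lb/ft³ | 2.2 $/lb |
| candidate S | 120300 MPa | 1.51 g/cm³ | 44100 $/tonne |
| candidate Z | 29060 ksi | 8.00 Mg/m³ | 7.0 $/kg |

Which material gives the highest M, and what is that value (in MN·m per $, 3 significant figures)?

candidate H, M = 6.10 MN·m per $

In SI units:
  candidate G: E = 105.0 GPa, ρ = 4510 kg/m³, cost = 17.42 $/kg
  candidate J: E = 43.70 GPa, ρ = 1840 kg/m³, cost = 4.370 $/kg
  candidate D: E = 2.227 GPa, ρ = 1210 kg/m³, cost = 4.030 $/kg
  candidate H: E = 65.84 GPa, ρ = 2227 kg/m³, cost = 4.850 $/kg
  candidate S: E = 120.3 GPa, ρ = 1510 kg/m³, cost = 44.10 $/kg
  candidate Z: E = 200.4 GPa, ρ = 8000 kg/m³, cost = 7.000 $/kg
  candidate H: M = 6.10 MN·m per $
  candidate J: M = 5.43 MN·m per $
  candidate Z: M = 3.58 MN·m per $
  candidate S: M = 1.81 MN·m per $
  candidate G: M = 1.34 MN·m per $
  candidate D: M = 0.457 MN·m per $
Highest index: candidate H.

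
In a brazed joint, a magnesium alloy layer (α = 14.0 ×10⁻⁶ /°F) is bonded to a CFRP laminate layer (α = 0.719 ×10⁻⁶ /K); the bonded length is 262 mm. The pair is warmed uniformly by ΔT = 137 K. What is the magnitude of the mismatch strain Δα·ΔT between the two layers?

magnesium alloy: α = 14.0×10⁻⁶/°F × 9/5 = 25.2×10⁻⁶/K.
Δα = |25.2 − 0.719|×10⁻⁶/K = 24.5×10⁻⁶/K.
Mismatch strain = Δα·ΔT = 24.5×10⁻⁶ × 137.0 = 3.35×10⁻³.

3.35×10⁻³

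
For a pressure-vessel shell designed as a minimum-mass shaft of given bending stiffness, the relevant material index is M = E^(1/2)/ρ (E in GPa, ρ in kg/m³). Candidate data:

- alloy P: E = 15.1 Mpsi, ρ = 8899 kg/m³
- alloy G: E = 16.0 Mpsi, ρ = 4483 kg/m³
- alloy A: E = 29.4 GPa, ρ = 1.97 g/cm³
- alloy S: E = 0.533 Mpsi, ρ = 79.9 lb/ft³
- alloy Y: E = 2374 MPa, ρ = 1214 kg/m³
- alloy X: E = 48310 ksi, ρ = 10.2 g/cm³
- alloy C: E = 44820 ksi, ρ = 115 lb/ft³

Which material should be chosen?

After converting to SI:
  alloy P: E = 104.1 GPa, ρ = 8899 kg/m³
  alloy G: E = 110.3 GPa, ρ = 4483 kg/m³
  alloy A: E = 29.40 GPa, ρ = 1970 kg/m³
  alloy S: E = 3.675 GPa, ρ = 1280 kg/m³
  alloy Y: E = 2.374 GPa, ρ = 1214 kg/m³
  alloy X: E = 333.1 GPa, ρ = 10200 kg/m³
  alloy C: E = 309.0 GPa, ρ = 1842 kg/m³
  alloy C: M = 9.54×10⁻³
  alloy A: M = 2.75×10⁻³
  alloy G: M = 2.34×10⁻³
  alloy X: M = 1.79×10⁻³
  alloy S: M = 1.50×10⁻³
  alloy Y: M = 1.27×10⁻³
  alloy P: M = 1.15×10⁻³
Alloy C ranks first.

alloy C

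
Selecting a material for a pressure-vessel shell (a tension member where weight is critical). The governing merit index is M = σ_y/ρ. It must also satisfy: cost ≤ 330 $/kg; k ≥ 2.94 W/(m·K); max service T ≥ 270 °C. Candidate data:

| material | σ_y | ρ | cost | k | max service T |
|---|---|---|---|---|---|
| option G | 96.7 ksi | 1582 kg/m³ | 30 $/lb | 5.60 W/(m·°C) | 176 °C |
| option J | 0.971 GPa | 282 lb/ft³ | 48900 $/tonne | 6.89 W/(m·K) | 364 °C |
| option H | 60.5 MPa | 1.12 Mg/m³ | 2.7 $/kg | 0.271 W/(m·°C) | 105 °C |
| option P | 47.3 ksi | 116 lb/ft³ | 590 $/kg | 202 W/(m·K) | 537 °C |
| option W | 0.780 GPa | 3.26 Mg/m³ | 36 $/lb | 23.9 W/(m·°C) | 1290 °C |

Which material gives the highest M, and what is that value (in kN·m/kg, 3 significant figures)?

Screen on constraints: cost ≤ 330 $/kg; k ≥ 2.94 W/(m·K); max service T ≥ 270 °C. Survivors: option J, option W.
In SI units:
  option J: σ_y = 971.0 MPa, ρ = 4517 kg/m³
  option W: σ_y = 780.0 MPa, ρ = 3260 kg/m³
  option W: M = 239 kN·m/kg
  option J: M = 215 kN·m/kg
The maximum is for option W.

option W, M = 239 kN·m/kg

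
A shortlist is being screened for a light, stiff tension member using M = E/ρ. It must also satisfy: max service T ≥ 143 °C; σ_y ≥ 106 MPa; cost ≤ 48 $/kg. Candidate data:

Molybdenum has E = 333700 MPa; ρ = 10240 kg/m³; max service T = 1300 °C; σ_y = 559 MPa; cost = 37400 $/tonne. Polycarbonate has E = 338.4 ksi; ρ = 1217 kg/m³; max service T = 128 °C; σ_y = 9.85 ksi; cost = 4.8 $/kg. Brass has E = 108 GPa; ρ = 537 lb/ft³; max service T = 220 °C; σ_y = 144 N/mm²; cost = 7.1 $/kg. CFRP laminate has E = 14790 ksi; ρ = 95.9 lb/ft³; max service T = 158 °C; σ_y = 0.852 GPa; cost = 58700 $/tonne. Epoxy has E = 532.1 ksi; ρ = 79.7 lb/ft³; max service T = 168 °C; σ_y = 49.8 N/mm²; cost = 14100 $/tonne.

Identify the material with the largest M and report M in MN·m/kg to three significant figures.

Screen on constraints: max service T ≥ 143 °C; σ_y ≥ 106 MPa; cost ≤ 48 $/kg. Survivors: molybdenum, brass.
After converting to SI:
  molybdenum: E = 333.7 GPa, ρ = 10240 kg/m³
  brass: E = 108.0 GPa, ρ = 8602 kg/m³
  molybdenum: M = 32.6 MN·m/kg
  brass: M = 12.6 MN·m/kg
The maximum is for molybdenum.

molybdenum, M = 32.6 MN·m/kg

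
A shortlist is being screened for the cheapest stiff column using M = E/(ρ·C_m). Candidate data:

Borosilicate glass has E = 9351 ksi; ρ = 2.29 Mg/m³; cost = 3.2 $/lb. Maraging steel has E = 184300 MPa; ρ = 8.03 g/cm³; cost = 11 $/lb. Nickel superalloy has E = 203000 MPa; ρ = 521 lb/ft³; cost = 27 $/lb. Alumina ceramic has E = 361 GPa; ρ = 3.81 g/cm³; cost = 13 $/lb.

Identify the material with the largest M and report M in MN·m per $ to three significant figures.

In SI units:
  borosilicate glass: E = 64.47 GPa, ρ = 2290 kg/m³, cost = 7.055 $/kg
  maraging steel: E = 184.3 GPa, ρ = 8030 kg/m³, cost = 24.25 $/kg
  nickel superalloy: E = 203.0 GPa, ρ = 8346 kg/m³, cost = 59.52 $/kg
  alumina ceramic: E = 361.0 GPa, ρ = 3810 kg/m³, cost = 28.66 $/kg
  borosilicate glass: M = 3.99 MN·m per $
  alumina ceramic: M = 3.31 MN·m per $
  maraging steel: M = 0.946 MN·m per $
  nickel superalloy: M = 0.409 MN·m per $
Highest index: borosilicate glass.

borosilicate glass, M = 3.99 MN·m per $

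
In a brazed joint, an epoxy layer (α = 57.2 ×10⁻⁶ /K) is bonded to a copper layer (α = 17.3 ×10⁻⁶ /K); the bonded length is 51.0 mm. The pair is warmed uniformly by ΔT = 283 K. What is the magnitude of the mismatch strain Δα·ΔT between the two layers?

Δα = |57.2 − 17.3|×10⁻⁶/K = 39.9×10⁻⁶/K.
Mismatch strain = Δα·ΔT = 39.9×10⁻⁶ × 283.0 = 0.0113.

0.0113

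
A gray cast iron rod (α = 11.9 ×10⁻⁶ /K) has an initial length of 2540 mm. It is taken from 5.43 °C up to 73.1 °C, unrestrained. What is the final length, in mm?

ΔT = 73.1 − 5.43 = 67.67 K.
ΔL = α·L₀·ΔT = 11.9×10⁻⁶ × 2540 mm × 67.67 K = 2.05 mm.
L = L₀ + ΔL = 2540 + 2.05 = 2542.0 mm.

2542.0 mm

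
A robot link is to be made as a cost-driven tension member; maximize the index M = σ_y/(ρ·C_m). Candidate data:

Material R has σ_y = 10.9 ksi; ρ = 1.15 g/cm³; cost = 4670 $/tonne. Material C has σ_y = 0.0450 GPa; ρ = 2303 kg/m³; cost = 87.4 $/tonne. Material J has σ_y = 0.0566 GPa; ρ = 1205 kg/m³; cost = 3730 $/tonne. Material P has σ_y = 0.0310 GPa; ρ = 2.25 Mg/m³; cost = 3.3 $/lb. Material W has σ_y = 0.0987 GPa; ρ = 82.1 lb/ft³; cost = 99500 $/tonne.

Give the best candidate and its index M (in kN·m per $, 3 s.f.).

Convert each candidate to consistent units, then evaluate M:
  material R: σ_y = 75.15 MPa, ρ = 1150 kg/m³, cost = 4.670 $/kg
  material C: σ_y = 45.00 MPa, ρ = 2303 kg/m³, cost = 0.08740 $/kg
  material J: σ_y = 56.60 MPa, ρ = 1205 kg/m³, cost = 3.730 $/kg
  material P: σ_y = 31.00 MPa, ρ = 2250 kg/m³, cost = 7.275 $/kg
  material W: σ_y = 98.70 MPa, ρ = 1315 kg/m³, cost = 99.50 $/kg
  material C: M = 224 kN·m per $
  material R: M = 14.0 kN·m per $
  material J: M = 12.6 kN·m per $
  material P: M = 1.89 kN·m per $
  material W: M = 0.754 kN·m per $
Highest index: material C.

material C, M = 224 kN·m per $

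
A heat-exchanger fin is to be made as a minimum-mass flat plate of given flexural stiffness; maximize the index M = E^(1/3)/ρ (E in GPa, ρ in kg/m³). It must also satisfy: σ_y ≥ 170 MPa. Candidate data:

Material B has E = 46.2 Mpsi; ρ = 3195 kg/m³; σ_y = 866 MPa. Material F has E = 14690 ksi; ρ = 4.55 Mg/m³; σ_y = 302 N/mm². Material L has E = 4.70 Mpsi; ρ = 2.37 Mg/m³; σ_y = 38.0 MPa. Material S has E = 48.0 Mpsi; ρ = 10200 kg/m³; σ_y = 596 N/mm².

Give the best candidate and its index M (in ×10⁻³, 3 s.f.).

Screen on constraints: σ_y ≥ 170 MPa. Survivors: material B, material F, material S.
Putting every candidate on a common basis:
  material B: E = 318.5 GPa, ρ = 3195 kg/m³
  material F: E = 101.3 GPa, ρ = 4550 kg/m³
  material S: E = 330.9 GPa, ρ = 10200 kg/m³
  material B: M = 2.14×10⁻³
  material F: M = 1.02×10⁻³
  material S: M = 0.678×10⁻³
Highest index: material B.

material B, M = 2.14×10⁻³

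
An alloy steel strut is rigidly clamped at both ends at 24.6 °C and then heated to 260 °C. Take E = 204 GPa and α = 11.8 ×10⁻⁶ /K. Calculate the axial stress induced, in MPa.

567 MPa

ΔT = 235.4 K. Constrained thermal stress σ = E·α·ΔT = 204.0×10³ MPa × 11.8×10⁻⁶ × 235.4 = 567 MPa (compressive).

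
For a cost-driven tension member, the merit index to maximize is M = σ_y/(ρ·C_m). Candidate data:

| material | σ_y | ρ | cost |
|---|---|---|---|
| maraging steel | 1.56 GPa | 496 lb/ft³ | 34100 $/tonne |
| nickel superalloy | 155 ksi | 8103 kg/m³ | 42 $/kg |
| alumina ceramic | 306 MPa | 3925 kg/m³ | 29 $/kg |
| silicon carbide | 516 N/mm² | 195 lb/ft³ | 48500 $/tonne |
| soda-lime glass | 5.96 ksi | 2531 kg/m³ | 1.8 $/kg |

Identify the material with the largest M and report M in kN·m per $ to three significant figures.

soda-lime glass, M = 9.02 kN·m per $

Convert each candidate to consistent units, then evaluate M:
  maraging steel: σ_y = 1560 MPa, ρ = 7945 kg/m³, cost = 34.10 $/kg
  nickel superalloy: σ_y = 1069 MPa, ρ = 8103 kg/m³, cost = 42.00 $/kg
  alumina ceramic: σ_y = 306.0 MPa, ρ = 3925 kg/m³, cost = 29.00 $/kg
  silicon carbide: σ_y = 516.0 MPa, ρ = 3124 kg/m³, cost = 48.50 $/kg
  soda-lime glass: σ_y = 41.09 MPa, ρ = 2531 kg/m³, cost = 1.800 $/kg
  soda-lime glass: M = 9.02 kN·m per $
  maraging steel: M = 5.76 kN·m per $
  silicon carbide: M = 3.41 kN·m per $
  nickel superalloy: M = 3.14 kN·m per $
  alumina ceramic: M = 2.69 kN·m per $
Soda-lime glass ranks first.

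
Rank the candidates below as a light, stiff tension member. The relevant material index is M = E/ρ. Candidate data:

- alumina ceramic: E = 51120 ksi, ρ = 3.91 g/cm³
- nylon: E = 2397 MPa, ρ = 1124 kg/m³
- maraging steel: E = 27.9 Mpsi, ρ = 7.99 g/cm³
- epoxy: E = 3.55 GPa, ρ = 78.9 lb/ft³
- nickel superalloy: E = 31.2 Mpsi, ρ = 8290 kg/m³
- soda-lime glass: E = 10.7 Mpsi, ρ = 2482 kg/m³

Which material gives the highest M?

After converting to SI:
  alumina ceramic: E = 352.5 GPa, ρ = 3910 kg/m³
  nylon: E = 2.397 GPa, ρ = 1124 kg/m³
  maraging steel: E = 192.4 GPa, ρ = 7990 kg/m³
  epoxy: E = 3.550 GPa, ρ = 1264 kg/m³
  nickel superalloy: E = 215.1 GPa, ρ = 8290 kg/m³
  soda-lime glass: E = 73.77 GPa, ρ = 2482 kg/m³
  alumina ceramic: M = 90.1 MN·m/kg
  soda-lime glass: M = 29.7 MN·m/kg
  nickel superalloy: M = 25.9 MN·m/kg
  maraging steel: M = 24.1 MN·m/kg
  epoxy: M = 2.81 MN·m/kg
  nylon: M = 2.13 MN·m/kg
Highest index: alumina ceramic.

alumina ceramic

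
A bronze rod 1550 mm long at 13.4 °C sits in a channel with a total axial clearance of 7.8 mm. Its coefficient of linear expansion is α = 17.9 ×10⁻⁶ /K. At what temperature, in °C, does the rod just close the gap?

α·L₀·ΔT = 7.8 mm ⇒ ΔT = 7.8 / (17.9×10⁻⁶ × 1550.0) = 281.1 K.
T = 13.4 + 281.1 = 294.5 °C.

295 °C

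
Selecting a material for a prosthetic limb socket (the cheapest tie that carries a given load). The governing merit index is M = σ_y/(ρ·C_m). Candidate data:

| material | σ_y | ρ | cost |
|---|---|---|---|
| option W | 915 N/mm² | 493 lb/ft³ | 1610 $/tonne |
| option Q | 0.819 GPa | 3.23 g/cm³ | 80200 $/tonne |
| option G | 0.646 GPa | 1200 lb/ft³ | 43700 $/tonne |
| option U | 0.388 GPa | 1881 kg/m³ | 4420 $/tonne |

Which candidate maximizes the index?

option W

Normalizing units and computing the index:
  option W: σ_y = 915.0 MPa, ρ = 7897 kg/m³, cost = 1.610 $/kg
  option Q: σ_y = 819.0 MPa, ρ = 3230 kg/m³, cost = 80.20 $/kg
  option G: σ_y = 646.0 MPa, ρ = 19220 kg/m³, cost = 43.70 $/kg
  option U: σ_y = 388.0 MPa, ρ = 1881 kg/m³, cost = 4.420 $/kg
  option W: M = 72.0 kN·m per $
  option U: M = 46.7 kN·m per $
  option Q: M = 3.16 kN·m per $
  option G: M = 0.769 kN·m per $
Option W ranks first.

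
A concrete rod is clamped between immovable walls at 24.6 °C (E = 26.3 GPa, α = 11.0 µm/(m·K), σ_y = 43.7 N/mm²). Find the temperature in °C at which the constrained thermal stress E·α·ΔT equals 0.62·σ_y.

118 °C

σ_y = 43.7 N/mm² = 43.70 MPa.
E·α·ΔT = 27.09 MPa ⇒ ΔT = 27.09 / (26.30×10³ × 11.0×10⁻⁶) = 93.65 K.
T = 24.6 + 93.65 = 118.3 °C.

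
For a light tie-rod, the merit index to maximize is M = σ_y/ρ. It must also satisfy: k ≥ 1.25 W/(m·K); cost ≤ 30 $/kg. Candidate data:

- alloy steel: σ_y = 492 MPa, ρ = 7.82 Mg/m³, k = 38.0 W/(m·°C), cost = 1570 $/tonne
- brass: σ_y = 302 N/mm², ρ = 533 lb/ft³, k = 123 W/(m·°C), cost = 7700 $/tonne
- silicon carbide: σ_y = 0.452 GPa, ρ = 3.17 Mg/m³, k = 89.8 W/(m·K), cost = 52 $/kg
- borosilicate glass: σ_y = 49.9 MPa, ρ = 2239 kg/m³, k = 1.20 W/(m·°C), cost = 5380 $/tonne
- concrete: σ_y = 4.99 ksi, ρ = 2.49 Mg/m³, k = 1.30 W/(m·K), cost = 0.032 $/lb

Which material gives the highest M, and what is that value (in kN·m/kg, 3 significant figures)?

Screen on constraints: k ≥ 1.25 W/(m·K); cost ≤ 30 $/kg. Survivors: alloy steel, brass, concrete.
Normalizing units and computing the index:
  alloy steel: σ_y = 492.0 MPa, ρ = 7820 kg/m³
  brass: σ_y = 302.0 MPa, ρ = 8538 kg/m³
  concrete: σ_y = 34.40 MPa, ρ = 2490 kg/m³
  alloy steel: M = 62.9 kN·m/kg
  brass: M = 35.4 kN·m/kg
  concrete: M = 13.8 kN·m/kg
Highest index: alloy steel.

alloy steel, M = 62.9 kN·m/kg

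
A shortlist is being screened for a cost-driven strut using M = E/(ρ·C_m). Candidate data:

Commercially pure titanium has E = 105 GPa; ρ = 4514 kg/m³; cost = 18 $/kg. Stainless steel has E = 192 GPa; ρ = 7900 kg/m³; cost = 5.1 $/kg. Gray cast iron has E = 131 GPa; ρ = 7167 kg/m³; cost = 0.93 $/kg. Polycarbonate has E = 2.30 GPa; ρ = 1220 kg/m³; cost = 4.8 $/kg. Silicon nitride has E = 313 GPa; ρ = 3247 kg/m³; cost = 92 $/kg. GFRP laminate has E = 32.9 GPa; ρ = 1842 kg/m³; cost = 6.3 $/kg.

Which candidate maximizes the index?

gray cast iron

Computing M directly (units already consistent):
  gray cast iron: M = 19.7 MN·m per $
  stainless steel: M = 4.77 MN·m per $
  GFRP laminate: M = 2.84 MN·m per $
  commercially pure titanium: M = 1.29 MN·m per $
  silicon nitride: M = 1.05 MN·m per $
  polycarbonate: M = 0.393 MN·m per $
Highest index: gray cast iron.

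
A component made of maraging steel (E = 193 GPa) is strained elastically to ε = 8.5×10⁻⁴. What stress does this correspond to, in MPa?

164 MPa

σ = E·ε = 193000 MPa × 8.5×10⁻⁴ = 164 MPa.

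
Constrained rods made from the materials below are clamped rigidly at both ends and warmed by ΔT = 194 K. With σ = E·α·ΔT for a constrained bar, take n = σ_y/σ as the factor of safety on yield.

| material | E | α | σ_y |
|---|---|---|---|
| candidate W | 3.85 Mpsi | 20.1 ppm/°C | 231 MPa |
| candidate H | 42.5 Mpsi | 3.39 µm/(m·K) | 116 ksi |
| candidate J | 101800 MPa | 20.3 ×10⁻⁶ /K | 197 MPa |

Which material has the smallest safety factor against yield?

candidate J

Converting E to GPa, α to ×10⁻⁶/K, σ_y to MPa, then σ and n for each:
  candidate W: E = 26.54, α = 20.1, σ_y = 231.0 → σ = 104 MPa, n = 2.23
  candidate H: E = 293.0, α = 3.39, σ_y = 799.8 → σ = 193 MPa, n = 4.15
  candidate J: E = 101.8, α = 20.3, σ_y = 197.0 → σ = 401 MPa, n = 0.491
Smallest n: candidate J with n = 0.491.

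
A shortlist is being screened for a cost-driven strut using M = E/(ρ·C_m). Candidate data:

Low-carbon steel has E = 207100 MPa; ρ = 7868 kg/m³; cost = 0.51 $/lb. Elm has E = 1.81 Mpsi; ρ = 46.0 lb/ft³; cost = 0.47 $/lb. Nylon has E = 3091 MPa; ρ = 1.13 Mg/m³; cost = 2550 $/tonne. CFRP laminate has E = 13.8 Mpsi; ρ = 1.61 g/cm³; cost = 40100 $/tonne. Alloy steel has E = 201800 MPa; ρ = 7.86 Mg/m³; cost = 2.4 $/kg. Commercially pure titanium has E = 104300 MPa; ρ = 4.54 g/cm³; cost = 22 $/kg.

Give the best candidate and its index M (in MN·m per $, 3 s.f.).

After converting to SI:
  low-carbon steel: E = 207.1 GPa, ρ = 7868 kg/m³, cost = 1.124 $/kg
  elm: E = 12.48 GPa, ρ = 736.8 kg/m³, cost = 1.036 $/kg
  nylon: E = 3.091 GPa, ρ = 1130 kg/m³, cost = 2.550 $/kg
  CFRP laminate: E = 95.15 GPa, ρ = 1610 kg/m³, cost = 40.10 $/kg
  alloy steel: E = 201.8 GPa, ρ = 7860 kg/m³, cost = 2.400 $/kg
  commercially pure titanium: E = 104.3 GPa, ρ = 4540 kg/m³, cost = 22.00 $/kg
  low-carbon steel: M = 23.4 MN·m per $
  elm: M = 16.3 MN·m per $
  alloy steel: M = 10.7 MN·m per $
  CFRP laminate: M = 1.47 MN·m per $
  nylon: M = 1.07 MN·m per $
  commercially pure titanium: M = 1.04 MN·m per $
Low-carbon steel ranks first.

low-carbon steel, M = 23.4 MN·m per $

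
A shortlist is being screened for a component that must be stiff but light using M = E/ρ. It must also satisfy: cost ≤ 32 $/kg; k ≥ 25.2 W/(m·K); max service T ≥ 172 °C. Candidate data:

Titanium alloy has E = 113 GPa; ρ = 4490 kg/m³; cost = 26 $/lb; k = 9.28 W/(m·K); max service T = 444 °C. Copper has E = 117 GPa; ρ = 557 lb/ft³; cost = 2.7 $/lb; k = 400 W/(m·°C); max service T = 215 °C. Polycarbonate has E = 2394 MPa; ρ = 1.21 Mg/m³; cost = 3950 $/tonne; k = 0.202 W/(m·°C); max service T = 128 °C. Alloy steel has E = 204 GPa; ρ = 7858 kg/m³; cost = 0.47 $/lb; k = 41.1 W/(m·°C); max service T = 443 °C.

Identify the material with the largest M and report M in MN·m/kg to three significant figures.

alloy steel, M = 26.0 MN·m/kg

Screen on constraints: cost ≤ 32 $/kg; k ≥ 25.2 W/(m·K); max service T ≥ 172 °C. Survivors: copper, alloy steel.
Convert each candidate to consistent units, then evaluate M:
  copper: E = 117.0 GPa, ρ = 8922 kg/m³
  alloy steel: E = 204.0 GPa, ρ = 7858 kg/m³
  alloy steel: M = 26.0 MN·m/kg
  copper: M = 13.1 MN·m/kg
The maximum is for alloy steel.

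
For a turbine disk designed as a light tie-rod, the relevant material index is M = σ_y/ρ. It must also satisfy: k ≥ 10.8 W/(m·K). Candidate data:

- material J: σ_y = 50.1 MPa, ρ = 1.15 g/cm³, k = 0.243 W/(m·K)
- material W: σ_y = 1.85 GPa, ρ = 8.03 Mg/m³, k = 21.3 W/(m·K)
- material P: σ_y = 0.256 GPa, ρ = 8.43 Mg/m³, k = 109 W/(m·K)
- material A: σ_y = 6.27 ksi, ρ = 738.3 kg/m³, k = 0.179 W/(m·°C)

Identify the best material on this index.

Screen on constraints: k ≥ 10.8 W/(m·K). Survivors: material W, material P.
Putting every candidate on a common basis:
  material W: σ_y = 1850 MPa, ρ = 8030 kg/m³
  material P: σ_y = 256.0 MPa, ρ = 8430 kg/m³
  material W: M = 230 kN·m/kg
  material P: M = 30.4 kN·m/kg
Material W has the largest M.

material W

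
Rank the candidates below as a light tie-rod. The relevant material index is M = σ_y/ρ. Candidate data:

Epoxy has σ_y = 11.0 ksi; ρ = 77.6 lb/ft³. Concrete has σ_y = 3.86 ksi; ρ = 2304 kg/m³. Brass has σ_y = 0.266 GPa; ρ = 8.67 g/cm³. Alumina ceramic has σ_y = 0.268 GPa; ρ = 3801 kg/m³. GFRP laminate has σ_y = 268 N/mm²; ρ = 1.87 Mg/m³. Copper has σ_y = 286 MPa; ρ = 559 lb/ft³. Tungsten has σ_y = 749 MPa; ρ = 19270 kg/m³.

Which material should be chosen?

In SI units:
  epoxy: σ_y = 75.84 MPa, ρ = 1243 kg/m³
  concrete: σ_y = 26.61 MPa, ρ = 2304 kg/m³
  brass: σ_y = 266.0 MPa, ρ = 8670 kg/m³
  alumina ceramic: σ_y = 268.0 MPa, ρ = 3801 kg/m³
  GFRP laminate: σ_y = 268.0 MPa, ρ = 1870 kg/m³
  copper: σ_y = 286.0 MPa, ρ = 8954 kg/m³
  tungsten: σ_y = 749.0 MPa, ρ = 19270 kg/m³
  GFRP laminate: M = 143 kN·m/kg
  alumina ceramic: M = 70.5 kN·m/kg
  epoxy: M = 61.0 kN·m/kg
  tungsten: M = 38.9 kN·m/kg
  copper: M = 31.9 kN·m/kg
  brass: M = 30.7 kN·m/kg
  concrete: M = 11.6 kN·m/kg
GFRP laminate has the largest M.

GFRP laminate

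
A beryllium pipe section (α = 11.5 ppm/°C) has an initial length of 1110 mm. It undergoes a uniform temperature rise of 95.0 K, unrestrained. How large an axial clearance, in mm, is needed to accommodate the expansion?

ΔL = α·L₀·ΔT = 11.5×10⁻⁶ × 1110 mm × 95.00 K = 1.21 mm.

1.21 mm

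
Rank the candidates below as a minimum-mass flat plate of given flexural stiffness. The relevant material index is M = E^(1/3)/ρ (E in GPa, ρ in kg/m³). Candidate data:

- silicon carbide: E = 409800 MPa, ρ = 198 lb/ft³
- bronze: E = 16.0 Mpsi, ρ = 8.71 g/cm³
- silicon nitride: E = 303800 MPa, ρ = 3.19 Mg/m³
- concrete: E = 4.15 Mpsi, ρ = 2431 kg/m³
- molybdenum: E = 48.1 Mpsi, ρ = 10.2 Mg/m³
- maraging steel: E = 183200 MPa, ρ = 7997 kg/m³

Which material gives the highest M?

Convert each candidate to consistent units, then evaluate M:
  silicon carbide: E = 409.8 GPa, ρ = 3172 kg/m³
  bronze: E = 110.3 GPa, ρ = 8710 kg/m³
  silicon nitride: E = 303.8 GPa, ρ = 3190 kg/m³
  concrete: E = 28.61 GPa, ρ = 2431 kg/m³
  molybdenum: E = 331.6 GPa, ρ = 10200 kg/m³
  maraging steel: E = 183.2 GPa, ρ = 7997 kg/m³
  silicon carbide: M = 2.34×10⁻³
  silicon nitride: M = 2.11×10⁻³
  concrete: M = 1.26×10⁻³
  maraging steel: M = 0.710×10⁻³
  molybdenum: M = 0.679×10⁻³
  bronze: M = 0.551×10⁻³
The maximum is for silicon carbide.

silicon carbide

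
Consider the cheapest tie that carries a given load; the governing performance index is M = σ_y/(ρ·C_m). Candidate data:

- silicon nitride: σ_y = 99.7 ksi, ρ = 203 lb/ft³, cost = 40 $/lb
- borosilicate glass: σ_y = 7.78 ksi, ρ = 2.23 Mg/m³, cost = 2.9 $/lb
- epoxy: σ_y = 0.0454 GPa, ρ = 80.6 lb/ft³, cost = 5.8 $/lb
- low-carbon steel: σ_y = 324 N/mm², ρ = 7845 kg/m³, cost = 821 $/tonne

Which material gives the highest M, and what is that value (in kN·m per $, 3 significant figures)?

low-carbon steel, M = 50.3 kN·m per $

Putting every candidate on a common basis:
  silicon nitride: σ_y = 687.4 MPa, ρ = 3252 kg/m³, cost = 88.18 $/kg
  borosilicate glass: σ_y = 53.64 MPa, ρ = 2230 kg/m³, cost = 6.393 $/kg
  epoxy: σ_y = 45.40 MPa, ρ = 1291 kg/m³, cost = 12.79 $/kg
  low-carbon steel: σ_y = 324.0 MPa, ρ = 7845 kg/m³, cost = 0.8210 $/kg
  low-carbon steel: M = 50.3 kN·m per $
  borosilicate glass: M = 3.76 kN·m per $
  epoxy: M = 2.75 kN·m per $
  silicon nitride: M = 2.40 kN·m per $
Low-carbon steel ranks first.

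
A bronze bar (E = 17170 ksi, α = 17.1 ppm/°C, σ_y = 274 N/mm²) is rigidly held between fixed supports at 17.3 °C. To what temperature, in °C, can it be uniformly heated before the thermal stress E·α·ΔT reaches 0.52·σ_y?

E = 17170 ksi = 118.4 GPa.
σ_y = 274 N/mm² = 274.0 MPa.
E·α·ΔT = 142.5 MPa ⇒ ΔT = 142.5 / (118.4×10³ × 17.1×10⁻⁶) = 70.38 K.
T = 17.3 + 70.38 = 87.68 °C.

87.7 °C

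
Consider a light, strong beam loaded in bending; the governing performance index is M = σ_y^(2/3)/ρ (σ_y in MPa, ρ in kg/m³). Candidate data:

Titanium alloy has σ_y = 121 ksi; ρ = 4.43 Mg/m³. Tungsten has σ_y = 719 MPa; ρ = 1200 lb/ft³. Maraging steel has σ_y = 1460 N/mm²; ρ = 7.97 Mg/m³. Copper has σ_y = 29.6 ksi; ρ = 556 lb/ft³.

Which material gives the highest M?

After converting to SI:
  titanium alloy: σ_y = 834.3 MPa, ρ = 4430 kg/m³
  tungsten: σ_y = 719.0 MPa, ρ = 19220 kg/m³
  maraging steel: σ_y = 1460 MPa, ρ = 7970 kg/m³
  copper: σ_y = 204.1 MPa, ρ = 8906 kg/m³
  titanium alloy: M = 20.0×10⁻³
  maraging steel: M = 16.1×10⁻³
  tungsten: M = 4.18×10⁻³
  copper: M = 3.89×10⁻³
Highest index: titanium alloy.

titanium alloy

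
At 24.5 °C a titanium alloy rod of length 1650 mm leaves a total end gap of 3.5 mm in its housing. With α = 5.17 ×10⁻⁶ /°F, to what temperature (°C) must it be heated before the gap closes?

252 °C

α = 5.17×10⁻⁶/°F × 9/5 = 9.31×10⁻⁶/K.
α·L₀·ΔT = 3.5 mm ⇒ ΔT = 3.5 / (9.31×10⁻⁶ × 1650.0) = 227.9 K.
T = 24.5 + 227.9 = 252.4 °C.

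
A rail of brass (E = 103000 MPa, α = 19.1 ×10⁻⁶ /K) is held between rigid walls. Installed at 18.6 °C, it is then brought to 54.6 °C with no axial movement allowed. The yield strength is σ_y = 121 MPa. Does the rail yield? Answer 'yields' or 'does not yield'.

does not yield

E = 103000 MPa = 103.0 GPa.
ΔT = 36.00 K. Constrained thermal stress σ = E·α·ΔT = 103.0×10³ MPa × 19.1×10⁻⁶ × 36.00 = 70.8 MPa (compressive).
Compare to σ_y = 121 MPa: σ < σ_y, so it does not yield.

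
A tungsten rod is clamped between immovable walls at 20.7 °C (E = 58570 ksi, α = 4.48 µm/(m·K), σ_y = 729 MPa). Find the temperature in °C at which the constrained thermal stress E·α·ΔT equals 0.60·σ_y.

E = 58570 ksi = 403.8 GPa.
E·α·ΔT = 437.4 MPa ⇒ ΔT = 437.4 / (403.8×10³ × 4.48×10⁻⁶) = 241.8 K.
T = 20.7 + 241.8 = 262.5 °C.

262 °C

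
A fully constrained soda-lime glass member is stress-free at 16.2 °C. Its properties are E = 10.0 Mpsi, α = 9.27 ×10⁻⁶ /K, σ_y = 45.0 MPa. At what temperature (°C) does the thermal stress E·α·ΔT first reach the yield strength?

E = 10.0 Mpsi = 68.95 GPa.
E·α·ΔT = 45.00 MPa ⇒ ΔT = 45.00 / (68.95×10³ × 9.27×10⁻⁶) = 70.41 K.
T = 16.2 + 70.41 = 86.61 °C.

86.6 °C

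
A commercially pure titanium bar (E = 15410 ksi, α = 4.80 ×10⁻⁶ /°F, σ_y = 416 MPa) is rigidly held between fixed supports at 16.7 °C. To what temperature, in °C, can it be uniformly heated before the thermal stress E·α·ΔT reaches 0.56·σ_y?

E = 15410 ksi = 106.2 GPa.
α = 4.80×10⁻⁶/°F × 9/5 = 8.64×10⁻⁶/K.
E·α·ΔT = 233.0 MPa ⇒ ΔT = 233.0 / (106.2×10³ × 8.64×10⁻⁶) = 253.8 K.
T = 16.7 + 253.8 = 270.5 °C.

270 °C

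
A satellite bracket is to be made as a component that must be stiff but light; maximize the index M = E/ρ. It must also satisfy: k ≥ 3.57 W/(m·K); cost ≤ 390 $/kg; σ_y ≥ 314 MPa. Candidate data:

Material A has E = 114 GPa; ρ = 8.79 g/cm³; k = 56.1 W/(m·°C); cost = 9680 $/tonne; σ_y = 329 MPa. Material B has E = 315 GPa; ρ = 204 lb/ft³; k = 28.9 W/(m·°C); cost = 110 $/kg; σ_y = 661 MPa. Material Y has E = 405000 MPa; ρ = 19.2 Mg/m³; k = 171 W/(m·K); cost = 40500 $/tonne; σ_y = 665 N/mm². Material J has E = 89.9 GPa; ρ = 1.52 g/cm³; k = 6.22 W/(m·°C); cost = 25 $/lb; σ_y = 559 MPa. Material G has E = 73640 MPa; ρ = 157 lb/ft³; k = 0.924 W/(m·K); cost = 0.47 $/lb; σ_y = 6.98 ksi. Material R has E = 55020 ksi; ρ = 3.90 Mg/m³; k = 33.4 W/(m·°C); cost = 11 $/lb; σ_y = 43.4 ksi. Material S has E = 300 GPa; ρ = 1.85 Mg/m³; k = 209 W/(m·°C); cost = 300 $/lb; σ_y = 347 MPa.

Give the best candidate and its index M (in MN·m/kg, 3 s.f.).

Screen on constraints: k ≥ 3.57 W/(m·K); cost ≤ 390 $/kg; σ_y ≥ 314 MPa. Survivors: material A, material B, material Y, material J.
Putting every candidate on a common basis:
  material A: E = 114.0 GPa, ρ = 8790 kg/m³
  material B: E = 315.0 GPa, ρ = 3268 kg/m³
  material Y: E = 405.0 GPa, ρ = 19200 kg/m³
  material J: E = 89.90 GPa, ρ = 1520 kg/m³
  material B: M = 96.4 MN·m/kg
  material J: M = 59.1 MN·m/kg
  material Y: M = 21.1 MN·m/kg
  material A: M = 13.0 MN·m/kg
Material B ranks first.

material B, M = 96.4 MN·m/kg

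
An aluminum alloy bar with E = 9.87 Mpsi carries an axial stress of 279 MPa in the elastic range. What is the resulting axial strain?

E = 9.87 Mpsi = 68.05 GPa = 68050 MPa.
ε = σ/E = 279 / 68050 = 4.10×10⁻³.

4.10×10⁻³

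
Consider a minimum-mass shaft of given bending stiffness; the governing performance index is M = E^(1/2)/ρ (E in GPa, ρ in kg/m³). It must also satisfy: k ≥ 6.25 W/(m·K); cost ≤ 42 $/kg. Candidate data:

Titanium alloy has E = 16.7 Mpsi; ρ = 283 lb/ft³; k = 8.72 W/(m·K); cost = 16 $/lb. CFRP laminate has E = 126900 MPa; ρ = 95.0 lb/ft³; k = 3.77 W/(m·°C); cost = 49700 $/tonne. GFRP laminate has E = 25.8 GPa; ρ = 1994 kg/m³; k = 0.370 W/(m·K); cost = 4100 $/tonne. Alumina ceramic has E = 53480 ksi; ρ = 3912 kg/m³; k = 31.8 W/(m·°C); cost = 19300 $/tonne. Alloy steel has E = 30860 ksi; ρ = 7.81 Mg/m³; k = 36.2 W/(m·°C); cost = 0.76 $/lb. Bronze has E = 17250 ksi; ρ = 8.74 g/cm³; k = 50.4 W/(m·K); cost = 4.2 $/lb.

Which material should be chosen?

Screen on constraints: k ≥ 6.25 W/(m·K); cost ≤ 42 $/kg. Survivors: titanium alloy, alumina ceramic, alloy steel, bronze.
Putting every candidate on a common basis:
  titanium alloy: E = 115.1 GPa, ρ = 4533 kg/m³
  alumina ceramic: E = 368.7 GPa, ρ = 3912 kg/m³
  alloy steel: E = 212.8 GPa, ρ = 7810 kg/m³
  bronze: E = 118.9 GPa, ρ = 8740 kg/m³
  alumina ceramic: M = 4.91×10⁻³
  titanium alloy: M = 2.37×10⁻³
  alloy steel: M = 1.87×10⁻³
  bronze: M = 1.25×10⁻³
The maximum is for alumina ceramic.

alumina ceramic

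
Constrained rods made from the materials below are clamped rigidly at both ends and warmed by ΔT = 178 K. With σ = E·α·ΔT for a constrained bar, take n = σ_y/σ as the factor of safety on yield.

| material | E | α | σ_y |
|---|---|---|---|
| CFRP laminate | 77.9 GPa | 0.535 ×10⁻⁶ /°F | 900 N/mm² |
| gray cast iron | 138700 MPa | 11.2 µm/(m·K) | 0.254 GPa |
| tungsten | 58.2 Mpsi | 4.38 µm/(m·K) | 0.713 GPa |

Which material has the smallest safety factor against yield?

With everything in SI (GPa, ×10⁻⁶/K, MPa):
  CFRP laminate: E = 77.90, α = 0.963, σ_y = 900.0 → σ = 13.4 MPa, n = 67.4
  gray cast iron: E = 138.7, α = 11.2, σ_y = 254.0 → σ = 277 MPa, n = 0.919
  tungsten: E = 401.3, α = 4.38, σ_y = 713.0 → σ = 313 MPa, n = 2.28
Smallest n: gray cast iron with n = 0.919.

gray cast iron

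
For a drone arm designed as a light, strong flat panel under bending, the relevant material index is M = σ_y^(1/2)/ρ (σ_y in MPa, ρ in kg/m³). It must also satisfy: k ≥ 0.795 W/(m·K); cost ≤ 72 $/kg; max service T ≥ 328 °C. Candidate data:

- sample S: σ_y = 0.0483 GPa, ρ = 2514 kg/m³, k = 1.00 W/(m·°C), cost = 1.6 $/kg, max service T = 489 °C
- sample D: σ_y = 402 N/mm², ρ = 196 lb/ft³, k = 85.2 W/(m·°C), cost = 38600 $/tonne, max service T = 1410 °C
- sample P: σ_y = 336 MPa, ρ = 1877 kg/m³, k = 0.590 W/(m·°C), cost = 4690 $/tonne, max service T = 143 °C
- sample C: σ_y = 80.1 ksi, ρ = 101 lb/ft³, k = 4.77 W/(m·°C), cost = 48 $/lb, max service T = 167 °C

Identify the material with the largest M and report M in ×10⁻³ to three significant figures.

sample D, M = 6.39×10⁻³

Screen on constraints: k ≥ 0.795 W/(m·K); cost ≤ 72 $/kg; max service T ≥ 328 °C. Survivors: sample S, sample D.
Putting every candidate on a common basis:
  sample S: σ_y = 48.30 MPa, ρ = 2514 kg/m³
  sample D: σ_y = 402.0 MPa, ρ = 3140 kg/m³
  sample D: M = 6.39×10⁻³
  sample S: M = 2.76×10⁻³
Sample D ranks first.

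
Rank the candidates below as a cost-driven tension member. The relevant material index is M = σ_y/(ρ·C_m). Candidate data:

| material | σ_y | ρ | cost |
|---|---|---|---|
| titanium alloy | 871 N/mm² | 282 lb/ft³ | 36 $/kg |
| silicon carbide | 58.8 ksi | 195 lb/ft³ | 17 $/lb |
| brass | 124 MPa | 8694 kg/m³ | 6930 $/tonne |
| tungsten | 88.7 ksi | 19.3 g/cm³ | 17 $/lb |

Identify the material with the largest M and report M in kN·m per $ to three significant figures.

Convert each candidate to consistent units, then evaluate M:
  titanium alloy: σ_y = 871.0 MPa, ρ = 4517 kg/m³, cost = 36.00 $/kg
  silicon carbide: σ_y = 405.4 MPa, ρ = 3124 kg/m³, cost = 37.48 $/kg
  brass: σ_y = 124.0 MPa, ρ = 8694 kg/m³, cost = 6.930 $/kg
  tungsten: σ_y = 611.6 MPa, ρ = 19300 kg/m³, cost = 37.48 $/kg
  titanium alloy: M = 5.36 kN·m per $
  silicon carbide: M = 3.46 kN·m per $
  brass: M = 2.06 kN·m per $
  tungsten: M = 0.845 kN·m per $
Titanium alloy has the largest M.

titanium alloy, M = 5.36 kN·m per $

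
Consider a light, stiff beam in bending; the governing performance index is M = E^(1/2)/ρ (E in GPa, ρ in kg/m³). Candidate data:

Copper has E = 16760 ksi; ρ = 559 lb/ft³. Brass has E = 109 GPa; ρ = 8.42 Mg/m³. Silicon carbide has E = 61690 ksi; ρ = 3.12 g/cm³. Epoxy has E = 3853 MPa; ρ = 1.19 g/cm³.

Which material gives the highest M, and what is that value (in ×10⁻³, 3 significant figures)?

silicon carbide, M = 6.61×10⁻³

Normalizing units and computing the index:
  copper: E = 115.6 GPa, ρ = 8954 kg/m³
  brass: E = 109.0 GPa, ρ = 8420 kg/m³
  silicon carbide: E = 425.3 GPa, ρ = 3120 kg/m³
  epoxy: E = 3.853 GPa, ρ = 1190 kg/m³
  silicon carbide: M = 6.61×10⁻³
  epoxy: M = 1.65×10⁻³
  brass: M = 1.24×10⁻³
  copper: M = 1.20×10⁻³
Silicon carbide has the largest M.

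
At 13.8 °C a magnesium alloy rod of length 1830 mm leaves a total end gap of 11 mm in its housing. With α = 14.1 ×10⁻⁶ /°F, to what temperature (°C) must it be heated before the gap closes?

α = 14.1×10⁻⁶/°F × 9/5 = 25.4×10⁻⁶/K.
α·L₀·ΔT = 11.0 mm ⇒ ΔT = 11.0 / (25.4×10⁻⁶ × 1830.0) = 236.8 K.
T = 13.8 + 236.8 = 250.6 °C.

251 °C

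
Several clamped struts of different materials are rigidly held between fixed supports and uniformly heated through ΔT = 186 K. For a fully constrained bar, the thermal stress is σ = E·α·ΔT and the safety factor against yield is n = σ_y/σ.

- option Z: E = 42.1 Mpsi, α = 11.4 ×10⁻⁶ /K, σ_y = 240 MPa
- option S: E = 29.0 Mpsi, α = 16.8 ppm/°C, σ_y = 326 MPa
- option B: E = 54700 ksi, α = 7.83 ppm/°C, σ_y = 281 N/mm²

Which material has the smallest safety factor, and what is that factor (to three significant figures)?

Converting E to GPa, α to ×10⁻⁶/K, σ_y to MPa, then σ and n for each:
  option Z: E = 290.3, α = 11.4, σ_y = 240.0 → σ = 615 MPa, n = 0.390
  option S: E = 199.9, α = 16.8, σ_y = 326.0 → σ = 625 MPa, n = 0.522
  option B: E = 377.1, α = 7.83, σ_y = 281.0 → σ = 549 MPa, n = 0.512
The minimum is option Z at n = 0.390.

option Z, n = 0.390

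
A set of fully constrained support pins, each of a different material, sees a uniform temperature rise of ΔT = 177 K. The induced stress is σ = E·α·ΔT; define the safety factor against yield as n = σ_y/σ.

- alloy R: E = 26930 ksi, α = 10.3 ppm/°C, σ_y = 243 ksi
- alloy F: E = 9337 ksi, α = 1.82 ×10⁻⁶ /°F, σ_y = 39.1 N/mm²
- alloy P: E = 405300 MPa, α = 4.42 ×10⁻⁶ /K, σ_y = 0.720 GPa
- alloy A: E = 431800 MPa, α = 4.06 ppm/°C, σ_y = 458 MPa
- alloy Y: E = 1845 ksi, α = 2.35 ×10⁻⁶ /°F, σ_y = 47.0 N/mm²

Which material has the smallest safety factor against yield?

alloy F

Per material, after unit conversion:
  alloy R: E = 185.7, α = 10.3, σ_y = 1675 → σ = 339 MPa, n = 4.95
  alloy F: E = 64.38, α = 3.28, σ_y = 39.10 → σ = 37.3 MPa, n = 1.05
  alloy P: E = 405.3, α = 4.42, σ_y = 720.0 → σ = 317 MPa, n = 2.27
  alloy A: E = 431.8, α = 4.06, σ_y = 458.0 → σ = 310 MPa, n = 1.48
  alloy Y: E = 12.72, α = 4.23, σ_y = 47.00 → σ = 9.52 MPa, n = 4.93
Smallest n: alloy F with n = 1.05.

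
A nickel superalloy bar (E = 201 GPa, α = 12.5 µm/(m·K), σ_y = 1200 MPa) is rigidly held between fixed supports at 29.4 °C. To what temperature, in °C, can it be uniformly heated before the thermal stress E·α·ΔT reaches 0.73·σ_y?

E·α·ΔT = 876.0 MPa ⇒ ΔT = 876.0 / (201.0×10³ × 12.5×10⁻⁶) = 348.7 K.
T = 29.4 + 348.7 = 378.1 °C.

378 °C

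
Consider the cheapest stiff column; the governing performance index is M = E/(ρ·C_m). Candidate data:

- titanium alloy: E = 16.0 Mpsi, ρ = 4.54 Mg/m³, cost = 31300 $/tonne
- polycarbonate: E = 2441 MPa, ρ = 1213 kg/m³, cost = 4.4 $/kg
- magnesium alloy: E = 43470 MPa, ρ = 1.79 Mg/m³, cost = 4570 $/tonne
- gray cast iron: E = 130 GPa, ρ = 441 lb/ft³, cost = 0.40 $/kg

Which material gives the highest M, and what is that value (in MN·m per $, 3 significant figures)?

Putting every candidate on a common basis:
  titanium alloy: E = 110.3 GPa, ρ = 4540 kg/m³, cost = 31.30 $/kg
  polycarbonate: E = 2.441 GPa, ρ = 1213 kg/m³, cost = 4.400 $/kg
  magnesium alloy: E = 43.47 GPa, ρ = 1790 kg/m³, cost = 4.570 $/kg
  gray cast iron: E = 130.0 GPa, ρ = 7064 kg/m³, cost = 0.4000 $/kg
  gray cast iron: M = 46.0 MN·m per $
  magnesium alloy: M = 5.31 MN·m per $
  titanium alloy: M = 0.776 MN·m per $
  polycarbonate: M = 0.457 MN·m per $
The maximum is for gray cast iron.

gray cast iron, M = 46.0 MN·m per $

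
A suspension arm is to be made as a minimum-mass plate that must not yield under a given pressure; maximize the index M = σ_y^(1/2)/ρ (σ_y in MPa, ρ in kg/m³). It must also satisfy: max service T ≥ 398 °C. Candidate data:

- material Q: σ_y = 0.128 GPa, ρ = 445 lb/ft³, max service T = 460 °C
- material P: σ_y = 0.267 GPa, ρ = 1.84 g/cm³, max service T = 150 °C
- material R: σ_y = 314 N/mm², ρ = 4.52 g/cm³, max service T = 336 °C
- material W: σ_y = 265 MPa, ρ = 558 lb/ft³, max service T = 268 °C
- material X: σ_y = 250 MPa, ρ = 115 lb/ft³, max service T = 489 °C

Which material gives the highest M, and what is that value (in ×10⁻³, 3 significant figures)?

material X, M = 8.58×10⁻³

Screen on constraints: max service T ≥ 398 °C. Survivors: material Q, material X.
In SI units:
  material Q: σ_y = 128.0 MPa, ρ = 7128 kg/m³
  material X: σ_y = 250.0 MPa, ρ = 1842 kg/m³
  material X: M = 8.58×10⁻³
  material Q: M = 1.59×10⁻³
Highest index: material X.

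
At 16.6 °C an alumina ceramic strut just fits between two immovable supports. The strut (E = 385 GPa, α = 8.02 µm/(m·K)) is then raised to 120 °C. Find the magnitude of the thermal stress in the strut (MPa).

ΔT = 103.4 K. Constrained thermal stress σ = E·α·ΔT = 385.0×10³ MPa × 8.02×10⁻⁶ × 103.4 = 319 MPa (compressive).

319 MPa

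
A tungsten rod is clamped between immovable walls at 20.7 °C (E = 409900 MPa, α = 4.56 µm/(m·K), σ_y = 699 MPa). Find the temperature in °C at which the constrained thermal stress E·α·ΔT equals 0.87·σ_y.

346 °C

E = 409900 MPa = 409.9 GPa.
E·α·ΔT = 608.1 MPa ⇒ ΔT = 608.1 / (409.9×10³ × 4.56×10⁻⁶) = 325.4 K.
T = 20.7 + 325.4 = 346.1 °C.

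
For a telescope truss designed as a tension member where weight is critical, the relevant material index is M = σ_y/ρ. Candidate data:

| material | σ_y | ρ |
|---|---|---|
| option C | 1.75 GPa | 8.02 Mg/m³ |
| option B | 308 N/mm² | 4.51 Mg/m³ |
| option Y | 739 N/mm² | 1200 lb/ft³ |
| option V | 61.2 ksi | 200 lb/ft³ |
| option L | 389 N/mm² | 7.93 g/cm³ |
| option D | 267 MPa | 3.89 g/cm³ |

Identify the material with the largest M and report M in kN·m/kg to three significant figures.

Putting every candidate on a common basis:
  option C: σ_y = 1750 MPa, ρ = 8020 kg/m³
  option B: σ_y = 308.0 MPa, ρ = 4510 kg/m³
  option Y: σ_y = 739.0 MPa, ρ = 19220 kg/m³
  option V: σ_y = 422.0 MPa, ρ = 3204 kg/m³
  option L: σ_y = 389.0 MPa, ρ = 7930 kg/m³
  option D: σ_y = 267.0 MPa, ρ = 3890 kg/m³
  option C: M = 218 kN·m/kg
  option V: M = 132 kN·m/kg
  option D: M = 68.6 kN·m/kg
  option B: M = 68.3 kN·m/kg
  option L: M = 49.1 kN·m/kg
  option Y: M = 38.4 kN·m/kg
Option C has the largest M.

option C, M = 218 kN·m/kg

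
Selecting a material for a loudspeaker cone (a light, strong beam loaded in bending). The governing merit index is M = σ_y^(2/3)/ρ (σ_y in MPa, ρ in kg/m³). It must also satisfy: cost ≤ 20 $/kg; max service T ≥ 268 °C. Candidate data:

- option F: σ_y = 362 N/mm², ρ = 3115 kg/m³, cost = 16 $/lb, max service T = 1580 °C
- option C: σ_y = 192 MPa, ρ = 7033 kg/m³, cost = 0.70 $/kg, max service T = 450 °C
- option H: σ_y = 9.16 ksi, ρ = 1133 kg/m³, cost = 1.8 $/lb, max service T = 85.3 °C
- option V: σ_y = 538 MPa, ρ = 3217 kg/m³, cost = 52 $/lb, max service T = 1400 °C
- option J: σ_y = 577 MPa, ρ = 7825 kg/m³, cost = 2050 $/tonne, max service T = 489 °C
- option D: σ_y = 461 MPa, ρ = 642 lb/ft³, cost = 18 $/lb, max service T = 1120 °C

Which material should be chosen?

option J

Screen on constraints: cost ≤ 20 $/kg; max service T ≥ 268 °C. Survivors: option C, option J.
After converting to SI:
  option C: σ_y = 192.0 MPa, ρ = 7033 kg/m³
  option J: σ_y = 577.0 MPa, ρ = 7825 kg/m³
  option J: M = 8.86×10⁻³
  option C: M = 4.73×10⁻³
Option J has the largest M.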